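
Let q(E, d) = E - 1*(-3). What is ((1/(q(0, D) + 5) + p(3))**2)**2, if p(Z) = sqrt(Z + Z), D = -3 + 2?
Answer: 149761/4096 + 385*sqrt(6)/128 ≈ 43.930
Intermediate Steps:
D = -1
p(Z) = sqrt(2)*sqrt(Z) (p(Z) = sqrt(2*Z) = sqrt(2)*sqrt(Z))
q(E, d) = 3 + E (q(E, d) = E + 3 = 3 + E)
((1/(q(0, D) + 5) + p(3))**2)**2 = ((1/((3 + 0) + 5) + sqrt(2)*sqrt(3))**2)**2 = ((1/(3 + 5) + sqrt(6))**2)**2 = ((1/8 + sqrt(6))**2)**2 = (1/8 + sqrt(6))**4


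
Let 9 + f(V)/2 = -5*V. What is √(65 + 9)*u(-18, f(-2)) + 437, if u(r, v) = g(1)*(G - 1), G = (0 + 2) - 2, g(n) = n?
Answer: 437 - √74 ≈ 428.40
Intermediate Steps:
f(V) = -18 - 10*V (f(V) = -18 + 2*(-5*V) = -18 - 10*V)
G = 0 (G = 2 - 2 = 0)
u(r, v) = -1 (u(r, v) = 1*(0 - 1) = 1*(-1) = -1)
√(65 + 9)*u(-18, f(-2)) + 437 = √(65 + 9)*(-1) + 437 = √74*(-1) + 437 = -√74 + 437 = 437 - √74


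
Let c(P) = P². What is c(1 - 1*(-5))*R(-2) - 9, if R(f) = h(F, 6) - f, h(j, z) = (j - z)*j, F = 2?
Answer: -225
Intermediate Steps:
h(j, z) = j*(j - z)
R(f) = -8 - f (R(f) = 2*(2 - 1*6) - f = 2*(2 - 6) - f = 2*(-4) - f = -8 - f)
c(1 - 1*(-5))*R(-2) - 9 = (1 - 1*(-5))²*(-8 - 1*(-2)) - 9 = (1 + 5)²*(-8 + 2) - 9 = 6²*(-6) - 9 = 36*(-6) - 9 = -216 - 9 = -225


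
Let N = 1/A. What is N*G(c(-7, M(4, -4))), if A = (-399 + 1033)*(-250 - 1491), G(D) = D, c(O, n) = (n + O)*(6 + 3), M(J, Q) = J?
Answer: 27/1103794 ≈ 2.4461e-5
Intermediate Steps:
c(O, n) = 9*O + 9*n (c(O, n) = (O + n)*9 = 9*O + 9*n)
A = -1103794 (A = 634*(-1741) = -1103794)
N = -1/1103794 (N = 1/(-1103794) = -1/1103794 ≈ -9.0597e-7)
N*G(c(-7, M(4, -4))) = -(9*(-7) + 9*4)/1103794 = -(-63 + 36)/1103794 = -1/1103794*(-27) = 27/1103794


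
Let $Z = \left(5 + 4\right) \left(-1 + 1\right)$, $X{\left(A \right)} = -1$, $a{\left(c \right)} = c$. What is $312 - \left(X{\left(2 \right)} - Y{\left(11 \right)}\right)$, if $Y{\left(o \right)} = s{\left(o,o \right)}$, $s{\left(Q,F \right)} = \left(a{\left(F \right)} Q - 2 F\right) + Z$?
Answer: $412$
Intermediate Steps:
$Z = 0$ ($Z = 9 \cdot 0 = 0$)
$s{\left(Q,F \right)} = - 2 F + F Q$ ($s{\left(Q,F \right)} = \left(F Q - 2 F\right) + 0 = \left(- 2 F + F Q\right) + 0 = - 2 F + F Q$)
$Y{\left(o \right)} = o \left(-2 + o\right)$
$312 - \left(X{\left(2 \right)} - Y{\left(11 \right)}\right) = 312 - \left(-1 - 11 \left(-2 + 11\right)\right) = 312 - \left(-1 - 11 \cdot 9\right) = 312 - \left(-1 - 99\right) = 312 - -100 = 312 + 100 = 412$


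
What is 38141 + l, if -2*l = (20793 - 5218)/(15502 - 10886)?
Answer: 352102137/9232 ≈ 38139.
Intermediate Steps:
l = -15575/9232 (l = -(20793 - 5218)/(2*(15502 - 10886)) = -15575/(2*4616) = -½*15575/4616 = -15575/9232 ≈ -1.6871)
38141 + l = 38141 - 15575/9232 = 352102137/9232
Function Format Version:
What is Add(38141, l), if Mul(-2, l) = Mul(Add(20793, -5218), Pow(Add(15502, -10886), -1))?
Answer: Rational(352102137, 9232) ≈ 38139.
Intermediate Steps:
l = Rational(-15575, 9232) (l = Mul(Rational(-1, 2), Mul(Add(20793, -5218), Pow(Add(15502, -10886), -1))) = Mul(Rational(-1, 2), Mul(15575, Pow(4616, -1))) = Mul(Rational(-1, 2), Mul(15575, Rational(1, 4616))) = Mul(Rational(-1, 2), Rational(15575, 4616)) = Rational(-15575, 9232) ≈ -1.6871)
Add(38141, l) = Add(38141, Rational(-15575, 9232)) = Rational(352102137, 9232)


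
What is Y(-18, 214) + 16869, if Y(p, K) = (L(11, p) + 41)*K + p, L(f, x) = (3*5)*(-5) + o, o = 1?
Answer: 9789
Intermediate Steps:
L(f, x) = -74 (L(f, x) = (3*5)*(-5) + 1 = 15*(-5) + 1 = -75 + 1 = -74)
Y(p, K) = p - 33*K (Y(p, K) = (-74 + 41)*K + p = -33*K + p = p - 33*K)
Y(-18, 214) + 16869 = (-18 - 33*214) + 16869 = (-18 - 7062) + 16869 = -7080 + 16869 = 9789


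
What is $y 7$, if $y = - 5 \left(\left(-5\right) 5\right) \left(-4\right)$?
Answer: $-3500$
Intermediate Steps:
$y = -500$ ($y = \left(-5\right) \left(-25\right) \left(-4\right) = 125 \left(-4\right) = -500$)
$y 7 = \left(-500\right) 7 = -3500$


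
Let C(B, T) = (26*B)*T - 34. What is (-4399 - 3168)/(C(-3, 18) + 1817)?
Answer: -7567/379 ≈ -19.966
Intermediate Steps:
C(B, T) = -34 + 26*B*T (C(B, T) = 26*B*T - 34 = -34 + 26*B*T)
(-4399 - 3168)/(C(-3, 18) + 1817) = (-4399 - 3168)/((-34 + 26*(-3)*18) + 1817) = -7567/((-34 - 1404) + 1817) = -7567/(-1438 + 1817) = -7567/379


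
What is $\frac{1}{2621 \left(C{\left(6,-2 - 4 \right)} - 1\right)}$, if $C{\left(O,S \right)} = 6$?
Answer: $\frac{1}{13105} \approx 7.6307 \cdot 10^{-5}$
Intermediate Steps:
$\frac{1}{2621 \left(C{\left(6,-2 - 4 \right)} - 1\right)} = \frac{1}{2621 \left(6 - 1\right)} = \frac{1}{2621 \cdot 5} = \frac{1}{2621} \cdot \frac{1}{5} = \frac{1}{13105}$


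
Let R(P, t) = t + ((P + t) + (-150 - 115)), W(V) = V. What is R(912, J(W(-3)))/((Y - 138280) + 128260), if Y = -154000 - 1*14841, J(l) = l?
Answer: -641/178861 ≈ -0.0035838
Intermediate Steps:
Y = -168841 (Y = -154000 - 14841 = -168841)
R(P, t) = -265 + P + 2*t (R(P, t) = t + ((P + t) - 265) = t + (-265 + P + t) = -265 + P + 2*t)
R(912, J(W(-3)))/((Y - 138280) + 128260) = (-265 + 912 + 2*(-3))/((-168841 - 138280) + 128260) = (-265 + 912 - 6)/(-307121 + 128260) = 641/(-178861) = 641*(-1/178861) = -641/178861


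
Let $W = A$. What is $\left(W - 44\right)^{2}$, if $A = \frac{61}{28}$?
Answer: $\frac{1371241}{784} \approx 1749.0$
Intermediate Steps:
$A = \frac{61}{28}$ ($A = 61 \cdot \frac{1}{28} = \frac{61}{28} \approx 2.1786$)
$W = \frac{61}{28} \approx 2.1786$
$\left(W - 44\right)^{2} = \left(\frac{61}{28} - 44\right)^{2} = \left(- \frac{1171}{28}\right)^{2} = \frac{1371241}{784}$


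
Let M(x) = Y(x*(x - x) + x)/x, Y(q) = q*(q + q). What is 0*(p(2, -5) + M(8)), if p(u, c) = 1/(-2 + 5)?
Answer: 0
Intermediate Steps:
p(u, c) = 1/3
Y(q) = 2*q**2 (Y(q) = q*(2*q) = 2*q**2)
M(x) = 2*x (M(x) = (2*(x*(x - x) + x)**2)/x = (2*(x*0 + x)**2)/x = (2*(0 + x)**2)/x = (2*x**2)/x = 2*x)
0*(p(2, -5) + M(8)) = 0*(1/3 + 2*8) = 0*(1/3 + 16) = 0*(49/3) = 0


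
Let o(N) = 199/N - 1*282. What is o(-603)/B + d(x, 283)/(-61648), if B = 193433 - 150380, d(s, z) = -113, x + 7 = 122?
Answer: -7561675393/1600441200432 ≈ -0.0047247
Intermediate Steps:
x = 115 (x = -7 + 122 = 115)
B = 43053
o(N) = -282 + 199/N (o(N) = 199/N - 282 = -282 + 199/N)
o(-603)/B + d(x, 283)/(-61648) = (-282 + 199/(-603))/43053 - 113/(-61648) = (-282 + 199*(-1/603))*(1/43053) - 113*(-1/61648) = (-282 - 199/603)*(1/43053) + 113/61648 = -170245/603*1/43053 + 113/61648 = -170245/25960959 + 113/61648 = -7561675393/1600441200432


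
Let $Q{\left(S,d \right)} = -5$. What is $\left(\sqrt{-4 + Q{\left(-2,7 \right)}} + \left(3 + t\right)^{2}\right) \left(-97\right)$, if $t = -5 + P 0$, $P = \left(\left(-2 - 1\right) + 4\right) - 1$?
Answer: $-388 - 291 i \approx -388.0 - 291.0 i$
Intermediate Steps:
$P = 0$ ($P = \left(\left(-2 - 1\right) + 4\right) - 1 = \left(-3 + 4\right) - 1 = 1 - 1 = 0$)
$t = -5$ ($t = -5 + 0 \cdot 0 = -5 + 0 = -5$)
$\left(\sqrt{-4 + Q{\left(-2,7 \right)}} + \left(3 + t\right)^{2}\right) \left(-97\right) = \left(\sqrt{-4 - 5} + \left(3 - 5\right)^{2}\right) \left(-97\right) = \left(\sqrt{-9} + \left(-2\right)^{2}\right) \left(-97\right) = \left(3 i + 4\right) \left(-97\right) = \left(4 + 3 i\right) \left(-97\right) = -388 - 291 i$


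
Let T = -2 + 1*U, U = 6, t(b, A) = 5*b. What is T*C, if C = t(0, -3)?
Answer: 0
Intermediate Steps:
C = 0 (C = 5*0 = 0)
T = 4 (T = -2 + 1*6 = -2 + 6 = 4)
T*C = 4*0 = 0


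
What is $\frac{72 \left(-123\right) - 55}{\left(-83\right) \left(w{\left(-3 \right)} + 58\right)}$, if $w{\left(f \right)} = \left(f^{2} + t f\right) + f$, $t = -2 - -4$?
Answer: $\frac{8911}{4814} \approx 1.8511$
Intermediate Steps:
$t = 2$ ($t = -2 + 4 = 2$)
$w{\left(f \right)} = f^{2} + 3 f$ ($w{\left(f \right)} = \left(f^{2} + 2 f\right) + f = f^{2} + 3 f$)
$\frac{72 \left(-123\right) - 55}{\left(-83\right) \left(w{\left(-3 \right)} + 58\right)} = \frac{72 \left(-123\right) - 55}{\left(-83\right) \left(- 3 \left(3 - 3\right) + 58\right)} = \frac{-8856 - 55}{\left(-83\right) \left(\left(-3\right) 0 + 58\right)} = - \frac{8911}{\left(-83\right) \left(0 + 58\right)} = - \frac{8911}{\left(-83\right) 58} = - \frac{8911}{-4814} = \left(-8911\right) \left(- \frac{1}{4814}\right) = \frac{8911}{4814}$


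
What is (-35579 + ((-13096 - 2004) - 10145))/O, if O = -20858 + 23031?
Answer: -60824/2173 ≈ -27.991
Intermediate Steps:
O = 2173
(-35579 + ((-13096 - 2004) - 10145))/O = (-35579 + ((-13096 - 2004) - 10145))/2173 = (-35579 + (-15100 - 10145))*(1/2173) = (-35579 - 25245)*(1/2173) = -60824*1/2173 = -60824/2173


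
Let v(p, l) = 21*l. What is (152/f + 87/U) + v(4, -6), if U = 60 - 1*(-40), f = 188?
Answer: -584311/4700 ≈ -124.32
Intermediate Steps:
U = 100 (U = 60 + 40 = 100)
(152/f + 87/U) + v(4, -6) = (152/188 + 87/100) + 21*(-6) = (152*(1/188) + 87*(1/100)) - 126 = (38/47 + 87/100) - 126 = 7889/4700 - 126 = -584311/4700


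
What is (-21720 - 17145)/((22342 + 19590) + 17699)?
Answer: -12955/19877 ≈ -0.65176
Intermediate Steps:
(-21720 - 17145)/((22342 + 19590) + 17699) = -38865/(41932 + 17699) = -38865/59631 = -38865*1/59631 = -12955/19877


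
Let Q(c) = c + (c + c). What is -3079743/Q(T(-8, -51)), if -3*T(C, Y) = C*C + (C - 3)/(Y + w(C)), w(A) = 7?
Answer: 12318972/257 ≈ 47934.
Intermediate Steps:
T(C, Y) = -C²/3 - (-3 + C)/(3*(7 + Y)) (T(C, Y) = -(C*C + (C - 3)/(Y + 7))/3 = -(C² + (-3 + C)/(7 + Y))/3 = -C²/3 - (-3 + C)/(3*(7 + Y)))
Q(c) = 3*c (Q(c) = c + 2*c = 3*c)
-3079743/Q(T(-8, -51)) = -3079743*(7 - 51)/(3 - 1*(-8) - 7*(-8)² - 1*(-51)*(-8)²) = -3079743*(-44/(3 + 8 - 7*64 - 1*(-51)*64)) = -3079743*(-44/(3 + 8 - 448 + 3264)) = -3079743/(3*((⅓)*(-1/44)*2827)) = -3079743/(3*(-257/12)) = -3079743/(-257/4) = -3079743*(-4/257) = 12318972/257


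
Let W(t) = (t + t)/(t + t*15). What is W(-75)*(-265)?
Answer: -265/8 ≈ -33.125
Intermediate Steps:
W(t) = ⅛ (W(t) = (2*t)/(t + 15*t) = (2*t)/((16*t)) = (2*t)*(1/(16*t)) = ⅛)
W(-75)*(-265) = (⅛)*(-265) = -265/8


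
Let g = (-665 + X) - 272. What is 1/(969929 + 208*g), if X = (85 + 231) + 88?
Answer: 1/859065 ≈ 1.1641e-6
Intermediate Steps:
X = 404 (X = 316 + 88 = 404)
g = -533 (g = (-665 + 404) - 272 = -261 - 272 = -533)
1/(969929 + 208*g) = 1/(969929 + 208*(-533)) = 1/(969929 - 110864) = 1/859065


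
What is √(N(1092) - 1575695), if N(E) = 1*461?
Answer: 3*I*√175026 ≈ 1255.1*I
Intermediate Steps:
N(E) = 461
√(N(1092) - 1575695) = √(461 - 1575695) = √(-1575234) = 3*I*√175026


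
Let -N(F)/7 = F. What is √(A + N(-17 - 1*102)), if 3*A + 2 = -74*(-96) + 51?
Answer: 2*√7239/3 ≈ 56.722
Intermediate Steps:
A = 7153/3 (A = -⅔ + (-74*(-96) + 51)/3 = -⅔ + (7104 + 51)/3 = -⅔ + (⅓)*7155 = -⅔ + 2385 = 7153/3 ≈ 2384.3)
N(F) = -7*F
√(A + N(-17 - 1*102)) = √(7153/3 - 7*(-17 - 1*102)) = √(7153/3 - 7*(-17 - 102)) = √(7153/3 - 7*(-119)) = √(7153/3 + 833) = √(9652/3) = 2*√7239/3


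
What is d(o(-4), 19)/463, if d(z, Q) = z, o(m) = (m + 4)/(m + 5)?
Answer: 0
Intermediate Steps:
o(m) = (4 + m)/(5 + m)
d(o(-4), 19)/463 = ((4 - 4)/(5 - 4))/463 = (0/1)*(1/463) = (1*0)*(1/463) = 0*(1/463) = 0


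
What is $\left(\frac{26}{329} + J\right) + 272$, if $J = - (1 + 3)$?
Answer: $\frac{88198}{329} \approx 268.08$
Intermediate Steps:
$J = -4$ ($J = \left(-1\right) 4 = -4$)
$\left(\frac{26}{329} + J\right) + 272 = \left(\frac{26}{329} - 4\right) + 272 = - \frac{1290}{329} + 272 = \frac{88198}{329}$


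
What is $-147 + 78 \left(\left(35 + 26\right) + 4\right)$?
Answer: $4923$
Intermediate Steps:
$-147 + 78 \left(\left(35 + 26\right) + 4\right) = -147 + 78 \left(61 + 4\right) = -147 + 78 \cdot 65 = -147 + 5070 = 4923$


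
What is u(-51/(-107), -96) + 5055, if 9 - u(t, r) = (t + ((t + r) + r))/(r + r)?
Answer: 17335729/3424 ≈ 5063.0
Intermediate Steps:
u(t, r) = 9 - (2*r + 2*t)/(2*r) (u(t, r) = 9 - (t + ((t + r) + r))/(r + r) = 9 - (t + ((r + t) + r))/(2*r) = 9 - (t + (t + 2*r))*1/(2*r) = 9 - (2*r + 2*t)*1/(2*r) = 9 - (2*r + 2*t)/(2*r))
u(-51/(-107), -96) + 5055 = (8 - 1*(-51/(-107))/(-96)) + 5055 = (8 - 1*(-51*(-1/107))*(-1/96)) + 5055 = (8 - 1*51/107*(-1/96)) + 5055 = (8 + 17/3424) + 5055 = 27409/3424 + 5055 = 17335729/3424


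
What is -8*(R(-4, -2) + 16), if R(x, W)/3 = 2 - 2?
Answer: -128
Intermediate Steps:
R(x, W) = 0 (R(x, W) = 3*(2 - 2) = 3*0 = 0)
-8*(R(-4, -2) + 16) = -8*(0 + 16) = -8*16 = -128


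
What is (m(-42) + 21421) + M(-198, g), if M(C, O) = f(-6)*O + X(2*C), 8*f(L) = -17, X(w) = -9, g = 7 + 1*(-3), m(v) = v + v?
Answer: 42639/2 ≈ 21320.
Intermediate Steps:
m(v) = 2*v
g = 4 (g = 7 - 3 = 4)
f(L) = -17/8 (f(L) = (⅛)*(-17) = -17/8)
M(C, O) = -9 - 17*O/8 (M(C, O) = -17*O/8 - 9 = -9 - 17*O/8)
(m(-42) + 21421) + M(-198, g) = (2*(-42) + 21421) + (-9 - 17/8*4) = (-84 + 21421) + (-9 - 17/2) = 21337 - 35/2 = 42639/2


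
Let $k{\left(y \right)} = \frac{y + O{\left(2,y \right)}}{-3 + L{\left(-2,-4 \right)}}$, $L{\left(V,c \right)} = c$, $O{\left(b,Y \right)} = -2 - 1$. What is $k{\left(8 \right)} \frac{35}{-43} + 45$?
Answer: $\frac{1960}{43} \approx 45.581$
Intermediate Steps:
$O{\left(b,Y \right)} = -3$
$k{\left(y \right)} = \frac{3}{7} - \frac{y}{7}$ ($k{\left(y \right)} = \frac{y - 3}{-3 - 4} = \frac{-3 + y}{-7} = \left(-3 + y\right) \left(- \frac{1}{7}\right) = \frac{3}{7} - \frac{y}{7}$)
$k{\left(8 \right)} \frac{35}{-43} + 45 = \left(\frac{3}{7} - \frac{8}{7}\right) \frac{35}{-43} + 45 = \left(\frac{3}{7} - \frac{8}{7}\right) 35 \left(- \frac{1}{43}\right) + 45 = \left(- \frac{5}{7}\right) \left(- \frac{35}{43}\right) + 45 = \frac{25}{43} + 45 = \frac{1960}{43}$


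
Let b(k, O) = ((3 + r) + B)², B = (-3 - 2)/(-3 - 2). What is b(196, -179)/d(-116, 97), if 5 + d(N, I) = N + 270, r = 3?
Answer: 49/149 ≈ 0.32886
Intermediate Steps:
B = 1 (B = -5/(-5) = -5*(-⅕) = 1)
d(N, I) = 265 + N (d(N, I) = -5 + (N + 270) = -5 + (270 + N) = 265 + N)
b(k, O) = 49 (b(k, O) = ((3 + 3) + 1)² = (6 + 1)² = 7² = 49)
b(196, -179)/d(-116, 97) = 49/(265 - 116) = 49/149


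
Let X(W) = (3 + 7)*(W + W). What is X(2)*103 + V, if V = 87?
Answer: 4207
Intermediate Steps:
X(W) = 20*W (X(W) = 10*(2*W) = 20*W)
X(2)*103 + V = (20*2)*103 + 87 = 40*103 + 87 = 4120 + 87 = 4207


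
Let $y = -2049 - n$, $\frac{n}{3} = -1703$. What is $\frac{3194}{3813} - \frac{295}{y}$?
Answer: $\frac{576587}{777852} \approx 0.74126$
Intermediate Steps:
$n = -5109$ ($n = 3 \left(-1703\right) = -5109$)
$y = 3060$ ($y = -2049 - -5109 = -2049 + 5109 = 3060$)
$\frac{3194}{3813} - \frac{295}{y} = \frac{3194}{3813} - \frac{295}{3060} = 3194 \cdot \frac{1}{3813} - \frac{59}{612} = \frac{3194}{3813} - \frac{59}{612} = \frac{576587}{777852}$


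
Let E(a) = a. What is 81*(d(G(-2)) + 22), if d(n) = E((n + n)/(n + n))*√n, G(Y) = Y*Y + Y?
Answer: 1782 + 81*√2 ≈ 1896.6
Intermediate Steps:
G(Y) = Y + Y² (G(Y) = Y² + Y = Y + Y²)
d(n) = √n (d(n) = ((n + n)/(n + n))*√n = ((2*n)/((2*n)))*√n = ((2*n)*(1/(2*n)))*√n = 1*√n = √n)
81*(d(G(-2)) + 22) = 81*(√(-2*(1 - 2)) + 22) = 81*(√(-2*(-1)) + 22) = 81*(√2 + 22) = 81*(22 + √2) = 1782 + 81*√2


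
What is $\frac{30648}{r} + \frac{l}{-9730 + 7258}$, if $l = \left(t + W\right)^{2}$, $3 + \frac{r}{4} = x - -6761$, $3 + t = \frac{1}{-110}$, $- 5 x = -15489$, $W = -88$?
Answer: $- \frac{1264283090253}{491331341600} \approx -2.5732$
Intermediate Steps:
$x = \frac{15489}{5}$ ($x = \left(- \frac{1}{5}\right) \left(-15489\right) = \frac{15489}{5} \approx 3097.8$)
$t = - \frac{331}{110}$ ($t = -3 + \frac{1}{-110} = -3 - \frac{1}{110} = - \frac{331}{110} \approx -3.0091$)
$r = \frac{197116}{5}$ ($r = -12 + 4 \left(\frac{15489}{5} - -6761\right) = -12 + 4 \left(\frac{15489}{5} + 6761\right) = -12 + 4 \cdot \frac{49294}{5} = -12 + \frac{197176}{5} = \frac{197116}{5} \approx 39423.0$)
$l = \frac{100220121}{12100}$ ($l = \left(- \frac{331}{110} - 88\right)^{2} = \left(- \frac{10011}{110}\right)^{2} = \frac{100220121}{12100} \approx 8282.7$)
$\frac{30648}{r} + \frac{l}{-9730 + 7258} = \frac{30648}{\frac{197116}{5}} + \frac{100220121}{12100 \left(-9730 + 7258\right)} = 30648 \cdot \frac{5}{197116} + \frac{100220121}{12100 \left(-2472\right)} = \frac{38310}{49279} + \frac{100220121}{12100} \left(- \frac{1}{2472}\right) = \frac{38310}{49279} - \frac{33406707}{9970400} = - \frac{1264283090253}{491331341600}$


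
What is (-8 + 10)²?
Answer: 4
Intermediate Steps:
(-8 + 10)² = 2² = 4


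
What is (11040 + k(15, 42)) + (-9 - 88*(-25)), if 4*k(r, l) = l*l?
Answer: 13672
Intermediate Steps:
k(r, l) = l**2/4 (k(r, l) = (l*l)/4 = l**2/4)
(11040 + k(15, 42)) + (-9 - 88*(-25)) = (11040 + (1/4)*42**2) + (-9 - 88*(-25)) = (11040 + (1/4)*1764) + (-9 + 2200) = (11040 + 441) + 2191 = 11481 + 2191 = 13672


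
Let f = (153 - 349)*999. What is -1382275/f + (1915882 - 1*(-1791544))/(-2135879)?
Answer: 2226443304221/418213651716 ≈ 5.3237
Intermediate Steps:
f = -195804 (f = -196*999 = -195804)
-1382275/f + (1915882 - 1*(-1791544))/(-2135879) = -1382275/(-195804) + (1915882 - 1*(-1791544))/(-2135879) = -1382275*(-1/195804) + (1915882 + 1791544)*(-1/2135879) = 1382275/195804 + 3707426*(-1/2135879) = 1382275/195804 - 3707426/2135879 = 2226443304221/418213651716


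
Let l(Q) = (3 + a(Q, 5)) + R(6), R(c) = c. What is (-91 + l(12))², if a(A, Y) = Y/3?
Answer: 58081/9 ≈ 6453.4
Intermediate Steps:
a(A, Y) = Y/3 (a(A, Y) = Y*(⅓) = Y/3)
l(Q) = 32/3 (l(Q) = (3 + (⅓)*5) + 6 = (3 + 5/3) + 6 = 14/3 + 6 = 32/3)
(-91 + l(12))² = (-91 + 32/3)² = (-241/3)² = 58081/9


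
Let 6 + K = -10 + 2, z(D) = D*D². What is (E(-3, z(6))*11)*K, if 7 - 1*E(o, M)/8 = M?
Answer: 257488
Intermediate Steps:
z(D) = D³
E(o, M) = 56 - 8*M
K = -14 (K = -6 + (-10 + 2) = -6 - 8 = -14)
(E(-3, z(6))*11)*K = ((56 - 8*6³)*11)*(-14) = ((56 - 8*216)*11)*(-14) = ((56 - 1728)*11)*(-14) = -1672*11*(-14) = -18392*(-14) = 257488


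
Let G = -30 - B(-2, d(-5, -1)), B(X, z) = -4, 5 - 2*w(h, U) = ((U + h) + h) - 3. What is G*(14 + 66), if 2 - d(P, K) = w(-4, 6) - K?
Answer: -2080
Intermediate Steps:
w(h, U) = 4 - h - U/2 (w(h, U) = 5/2 - (((U + h) + h) - 3)/2 = 5/2 - ((U + 2*h) - 3)/2 = 5/2 - (-3 + U + 2*h)/2 = 5/2 + (3/2 - h - U/2) = 4 - h - U/2)
d(P, K) = -3 + K (d(P, K) = 2 - ((4 - 1*(-4) - ½*6) - K) = 2 - ((4 + 4 - 3) - K) = 2 - (5 - K) = 2 + (-5 + K) = -3 + K)
G = -26 (G = -30 - 1*(-4) = -30 + 4 = -26)
G*(14 + 66) = -26*(14 + 66) = -26*80 = -2080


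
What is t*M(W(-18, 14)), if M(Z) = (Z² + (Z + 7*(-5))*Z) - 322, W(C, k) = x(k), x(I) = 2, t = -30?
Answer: 11520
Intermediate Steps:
W(C, k) = 2
M(Z) = -322 + Z² + Z*(-35 + Z) (M(Z) = (Z² + (Z - 35)*Z) - 322 = (Z² + (-35 + Z)*Z) - 322 = (Z² + Z*(-35 + Z)) - 322 = -322 + Z² + Z*(-35 + Z))
t*M(W(-18, 14)) = -30*(-322 - 35*2 + 2*2²) = -30*(-322 - 70 + 2*4) = -30*(-322 - 70 + 8) = -30*(-384) = 11520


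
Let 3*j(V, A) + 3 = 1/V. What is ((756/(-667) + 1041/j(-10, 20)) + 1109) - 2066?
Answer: -40641735/20677 ≈ -1965.6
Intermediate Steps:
j(V, A) = -1 + 1/(3*V)
((756/(-667) + 1041/j(-10, 20)) + 1109) - 2066 = ((756/(-667) + 1041/(((⅓ - 1*(-10))/(-10)))) + 1109) - 2066 = ((756*(-1/667) + 1041/((-(⅓ + 10)/10))) + 1109) - 2066 = ((-756/667 + 1041/((-⅒*31/3))) + 1109) - 2066 = ((-756/667 + 1041/(-31/30)) + 1109) - 2066 = ((-756/667 + 1041*(-30/31)) + 1109) - 2066 = ((-756/667 - 31230/31) + 1109) - 2066 = (-20853846/20677 + 1109) - 2066 = 2076947/20677 - 2066 = -40641735/20677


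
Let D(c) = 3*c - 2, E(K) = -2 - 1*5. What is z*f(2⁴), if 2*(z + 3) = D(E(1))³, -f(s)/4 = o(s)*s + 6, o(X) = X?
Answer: 6378652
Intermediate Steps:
E(K) = -7 (E(K) = -2 - 5 = -7)
D(c) = -2 + 3*c
f(s) = -24 - 4*s² (f(s) = -4*(s*s + 6) = -4*(s² + 6) = -4*(6 + s²) = -24 - 4*s²)
z = -12173/2 (z = -3 + (-2 + 3*(-7))³/2 = -3 + (-2 - 21)³/2 = -3 + (½)*(-23)³ = -3 + (½)*(-12167) = -3 - 12167/2 = -12173/2 ≈ -6086.5)
z*f(2⁴) = -12173*(-24 - 4*(2⁴)²)/2 = -12173*(-24 - 4*16²)/2 = -12173*(-24 - 4*256)/2 = -12173*(-24 - 1024)/2 = -12173/2*(-1048) = 6378652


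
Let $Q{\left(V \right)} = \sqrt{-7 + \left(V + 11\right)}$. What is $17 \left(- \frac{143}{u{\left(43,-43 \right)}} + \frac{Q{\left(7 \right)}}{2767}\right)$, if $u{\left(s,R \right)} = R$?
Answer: $\frac{2431}{43} + \frac{17 \sqrt{11}}{2767} \approx 56.555$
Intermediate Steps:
$Q{\left(V \right)} = \sqrt{4 + V}$ ($Q{\left(V \right)} = \sqrt{-7 + \left(11 + V\right)} = \sqrt{4 + V}$)
$17 \left(- \frac{143}{u{\left(43,-43 \right)}} + \frac{Q{\left(7 \right)}}{2767}\right) = 17 \left(- \frac{143}{-43} + \frac{\sqrt{4 + 7}}{2767}\right) = 17 \left(\left(-143\right) \left(- \frac{1}{43}\right) + \sqrt{11} \cdot \frac{1}{2767}\right) = 17 \left(\frac{143}{43} + \frac{\sqrt{11}}{2767}\right) = \frac{2431}{43} + \frac{17 \sqrt{11}}{2767}$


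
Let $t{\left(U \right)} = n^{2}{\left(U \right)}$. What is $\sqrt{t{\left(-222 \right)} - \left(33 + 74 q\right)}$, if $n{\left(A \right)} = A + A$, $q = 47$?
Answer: $5 \sqrt{7745} \approx 440.03$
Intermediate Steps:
$n{\left(A \right)} = 2 A$
$t{\left(U \right)} = 4 U^{2}$ ($t{\left(U \right)} = \left(2 U\right)^{2} = 4 U^{2}$)
$\sqrt{t{\left(-222 \right)} - \left(33 + 74 q\right)} = \sqrt{4 \left(-222\right)^{2} - 3511} = \sqrt{4 \cdot 49284 - 3511} = \sqrt{197136 - 3511} = \sqrt{193625} = 5 \sqrt{7745}$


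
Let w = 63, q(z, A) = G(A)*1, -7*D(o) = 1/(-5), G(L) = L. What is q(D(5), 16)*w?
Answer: 1008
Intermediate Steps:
D(o) = 1/35 (D(o) = -1/7/(-5) = -1/7*(-1/5) = 1/35)
q(z, A) = A (q(z, A) = A*1 = A)
q(D(5), 16)*w = 16*63 = 1008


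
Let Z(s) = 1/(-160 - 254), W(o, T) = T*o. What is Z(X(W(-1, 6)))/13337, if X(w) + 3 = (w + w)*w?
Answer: -1/5521518 ≈ -1.8111e-7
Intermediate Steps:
X(w) = -3 + 2*w**2 (X(w) = -3 + (w + w)*w = -3 + (2*w)*w = -3 + 2*w**2)
Z(s) = -1/414 (Z(s) = 1/(-414) = -1/414)
Z(X(W(-1, 6)))/13337 = -1/414/13337 = -1/414*1/13337 = -1/5521518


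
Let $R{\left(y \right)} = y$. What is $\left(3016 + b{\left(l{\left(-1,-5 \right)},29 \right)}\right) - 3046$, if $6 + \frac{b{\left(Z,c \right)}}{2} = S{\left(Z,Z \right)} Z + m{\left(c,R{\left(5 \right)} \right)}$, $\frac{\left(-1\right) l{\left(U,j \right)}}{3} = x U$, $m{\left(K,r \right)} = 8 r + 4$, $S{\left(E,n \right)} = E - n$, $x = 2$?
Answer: $46$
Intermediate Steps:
$m{\left(K,r \right)} = 4 + 8 r$
$l{\left(U,j \right)} = - 6 U$ ($l{\left(U,j \right)} = - 3 \cdot 2 U = - 6 U$)
$b{\left(Z,c \right)} = 76$ ($b{\left(Z,c \right)} = -12 + 2 \left(\left(Z - Z\right) Z + \left(4 + 8 \cdot 5\right)\right) = -12 + 2 \left(0 Z + \left(4 + 40\right)\right) = -12 + 2 \left(0 + 44\right) = -12 + 2 \cdot 44 = -12 + 88 = 76$)
$\left(3016 + b{\left(l{\left(-1,-5 \right)},29 \right)}\right) - 3046 = \left(3016 + 76\right) - 3046 = 3092 - 3046 = 46$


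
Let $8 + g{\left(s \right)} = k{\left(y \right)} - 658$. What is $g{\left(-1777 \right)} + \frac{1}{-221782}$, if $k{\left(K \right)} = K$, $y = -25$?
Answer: $- \frac{153251363}{221782} \approx -691.0$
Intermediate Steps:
$g{\left(s \right)} = -691$ ($g{\left(s \right)} = -8 - 683 = -691$)
$g{\left(-1777 \right)} + \frac{1}{-221782} = -691 + \frac{1}{-221782} = -691 - \frac{1}{221782} = - \frac{153251363}{221782}$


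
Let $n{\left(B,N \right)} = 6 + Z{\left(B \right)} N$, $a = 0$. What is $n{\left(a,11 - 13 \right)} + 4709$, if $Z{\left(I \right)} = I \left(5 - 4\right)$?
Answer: $4715$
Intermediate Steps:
$Z{\left(I \right)} = I$ ($Z{\left(I \right)} = I 1 = I$)
$n{\left(B,N \right)} = 6 + B N$
$n{\left(a,11 - 13 \right)} + 4709 = \left(6 + 0 \left(11 - 13\right)\right) + 4709 = \left(6 + 0 \left(-2\right)\right) + 4709 = \left(6 + 0\right) + 4709 = 6 + 4709 = 4715$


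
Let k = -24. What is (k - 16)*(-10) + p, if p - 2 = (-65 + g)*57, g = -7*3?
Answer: -4500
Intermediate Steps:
g = -21
p = -4900 (p = 2 + (-65 - 21)*57 = 2 - 86*57 = 2 - 4902 = -4900)
(k - 16)*(-10) + p = (-24 - 16)*(-10) - 4900 = -40*(-10) - 4900 = 400 - 4900 = -4500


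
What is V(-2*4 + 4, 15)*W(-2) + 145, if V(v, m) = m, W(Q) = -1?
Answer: 130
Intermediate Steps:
V(-2*4 + 4, 15)*W(-2) + 145 = 15*(-1) + 145 = -15 + 145 = 130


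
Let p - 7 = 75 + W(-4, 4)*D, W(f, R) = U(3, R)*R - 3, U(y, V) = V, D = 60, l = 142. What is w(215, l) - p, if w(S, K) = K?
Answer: -720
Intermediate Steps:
W(f, R) = -3 + R² (W(f, R) = R*R - 3 = R² - 3 = -3 + R²)
p = 862 (p = 7 + (75 + (-3 + 4²)*60) = 7 + (75 + (-3 + 16)*60) = 7 + (75 + 13*60) = 7 + (75 + 780) = 7 + 855 = 862)
w(215, l) - p = 142 - 1*862 = 142 - 862 = -720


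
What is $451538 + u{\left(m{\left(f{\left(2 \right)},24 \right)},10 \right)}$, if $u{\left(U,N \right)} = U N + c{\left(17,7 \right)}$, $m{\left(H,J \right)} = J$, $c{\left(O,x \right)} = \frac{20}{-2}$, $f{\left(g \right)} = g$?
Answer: $451768$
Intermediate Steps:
$c{\left(O,x \right)} = -10$ ($c{\left(O,x \right)} = 20 \left(- \frac{1}{2}\right) = -10$)
$u{\left(U,N \right)} = -10 + N U$ ($u{\left(U,N \right)} = U N - 10 = N U - 10 = -10 + N U$)
$451538 + u{\left(m{\left(f{\left(2 \right)},24 \right)},10 \right)} = 451538 + \left(-10 + 10 \cdot 24\right) = 451538 + \left(-10 + 240\right) = 451538 + 230 = 451768$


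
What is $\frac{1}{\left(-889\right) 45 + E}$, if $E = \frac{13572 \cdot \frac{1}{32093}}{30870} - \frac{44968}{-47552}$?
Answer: $- \frac{327154758280}{13087516723508229} \approx -2.4997 \cdot 10^{-5}$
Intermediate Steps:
$E = \frac{309381483171}{327154758280}$ ($E = 13572 \cdot \frac{1}{32093} \cdot \frac{1}{30870} - - \frac{5621}{5944} = \frac{13572}{32093} \cdot \frac{1}{30870} + \frac{5621}{5944} = \frac{754}{55039495} + \frac{5621}{5944} = \frac{309381483171}{327154758280} \approx 0.94567$)
$\frac{1}{\left(-889\right) 45 + E} = \frac{1}{\left(-889\right) 45 + \frac{309381483171}{327154758280}} = \frac{1}{-40005 + \frac{309381483171}{327154758280}} = \frac{1}{- \frac{13087516723508229}{327154758280}} = - \frac{327154758280}{13087516723508229}$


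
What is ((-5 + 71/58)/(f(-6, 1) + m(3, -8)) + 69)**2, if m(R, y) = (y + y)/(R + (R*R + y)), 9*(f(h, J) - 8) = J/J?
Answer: 21346086609/4605316 ≈ 4635.1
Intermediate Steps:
f(h, J) = 73/9 (f(h, J) = 8 + (J/J)/9 = 8 + (1/9)*1 = 8 + 1/9 = 73/9)
m(R, y) = 2*y/(R + y + R**2) (m(R, y) = (2*y)/(R + (R**2 + y)) = (2*y)/(R + (y + R**2)) = (2*y)/(R + y + R**2) = 2*y/(R + y + R**2))
((-5 + 71/58)/(f(-6, 1) + m(3, -8)) + 69)**2 = ((-5 + 71/58)/(73/9 + 2*(-8)/(3 - 8 + 3**2)) + 69)**2 = ((-5 + 71*(1/58))/(73/9 + 2*(-8)/(3 - 8 + 9)) + 69)**2 = ((-5 + 71/58)/(73/9 + 2*(-8)/4) + 69)**2 = (-219/(58*(73/9 + 2*(-8)*(1/4))) + 69)**2 = (-219/(58*(73/9 - 4)) + 69)**2 = (-219/(58*37/9) + 69)**2 = (-219/58*9/37 + 69)**2 = (-1971/2146 + 69)**2 = (146103/2146)**2 = 21346086609/4605316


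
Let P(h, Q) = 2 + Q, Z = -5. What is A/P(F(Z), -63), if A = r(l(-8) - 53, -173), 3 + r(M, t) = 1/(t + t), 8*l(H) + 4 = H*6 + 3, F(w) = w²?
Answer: 1039/21106 ≈ 0.049228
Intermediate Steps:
l(H) = -⅛ + 3*H/4 (l(H) = -½ + (H*6 + 3)/8 = -½ + (6*H + 3)/8 = -½ + (3 + 6*H)/8 = -½ + (3/8 + 3*H/4) = -⅛ + 3*H/4)
r(M, t) = -3 + 1/(2*t) (r(M, t) = -3 + 1/(t + t) = -3 + 1/(2*t))
A = -1039/346 (A = -3 + (½)/(-173) = -3 + (½)*(-1/173) = -3 - 1/346 = -1039/346 ≈ -3.0029)
A/P(F(Z), -63) = -1039/(346*(2 - 63)) = -1039/346/(-61) = -1039/346*(-1/61) = 1039/21106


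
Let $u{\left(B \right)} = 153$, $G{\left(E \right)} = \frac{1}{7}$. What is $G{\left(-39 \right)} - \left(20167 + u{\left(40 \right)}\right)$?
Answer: $- \frac{142239}{7} \approx -20320.0$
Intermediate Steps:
$G{\left(E \right)} = \frac{1}{7}$
$G{\left(-39 \right)} - \left(20167 + u{\left(40 \right)}\right) = \frac{1}{7} - \left(20167 + 153\right) = \frac{1}{7} - 20320 = - \frac{142239}{7}$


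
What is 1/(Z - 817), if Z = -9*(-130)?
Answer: 1/353 ≈ 0.0028329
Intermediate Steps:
Z = 1170
1/(Z - 817) = 1/(1170 - 817) = 1/353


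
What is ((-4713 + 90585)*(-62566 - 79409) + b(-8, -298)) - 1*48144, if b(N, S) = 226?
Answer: -12191725118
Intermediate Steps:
((-4713 + 90585)*(-62566 - 79409) + b(-8, -298)) - 1*48144 = ((-4713 + 90585)*(-62566 - 79409) + 226) - 1*48144 = (85872*(-141975) + 226) - 48144 = (-12191677200 + 226) - 48144 = -12191676974 - 48144 = -12191725118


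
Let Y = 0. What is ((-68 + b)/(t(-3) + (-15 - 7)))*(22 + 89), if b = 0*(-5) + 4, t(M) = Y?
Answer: 3552/11 ≈ 322.91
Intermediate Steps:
t(M) = 0
b = 4 (b = 0 + 4 = 4)
((-68 + b)/(t(-3) + (-15 - 7)))*(22 + 89) = ((-68 + 4)/(0 + (-15 - 7)))*(22 + 89) = -64/(0 - 22)*111 = -64/(-22)*111 = -64*(-1/22)*111 = (32/11)*111 = 3552/11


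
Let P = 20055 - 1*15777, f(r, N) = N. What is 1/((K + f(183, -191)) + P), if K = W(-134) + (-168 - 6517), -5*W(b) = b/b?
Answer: -5/12991 ≈ -0.00038488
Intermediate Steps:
P = 4278 (P = 20055 - 15777 = 4278)
W(b) = -1/5 (W(b) = -b/(5*b) = -1/5*1 = -1/5)
K = -33426/5 (K = -1/5 + (-168 - 6517) = -1/5 - 6685 = -33426/5 ≈ -6685.2)
1/((K + f(183, -191)) + P) = 1/((-33426/5 - 191) + 4278) = 1/(-34381/5 + 4278) = 1/(-12991/5) = -5/12991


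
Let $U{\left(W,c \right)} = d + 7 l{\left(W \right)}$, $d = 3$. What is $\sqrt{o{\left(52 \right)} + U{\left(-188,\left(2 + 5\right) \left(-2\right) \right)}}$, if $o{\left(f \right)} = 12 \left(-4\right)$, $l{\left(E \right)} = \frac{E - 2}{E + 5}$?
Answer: $\frac{i \sqrt{1263615}}{183} \approx 6.1427 i$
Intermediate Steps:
$l{\left(E \right)} = \frac{-2 + E}{5 + E}$
$U{\left(W,c \right)} = 3 + \frac{7 \left(-2 + W\right)}{5 + W}$ ($U{\left(W,c \right)} = 3 + 7 \frac{-2 + W}{5 + W} = 3 + \frac{7 \left(-2 + W\right)}{5 + W}$)
$o{\left(f \right)} = -48$
$\sqrt{o{\left(52 \right)} + U{\left(-188,\left(2 + 5\right) \left(-2\right) \right)}} = \sqrt{-48 + \frac{1 + 10 \left(-188\right)}{5 - 188}} = \sqrt{-48 + \frac{1 - 1880}{-183}} = \sqrt{-48 - - \frac{1879}{183}} = \sqrt{-48 + \frac{1879}{183}} = \sqrt{- \frac{6905}{183}} = \frac{i \sqrt{1263615}}{183}$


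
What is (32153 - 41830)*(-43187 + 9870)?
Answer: 322408609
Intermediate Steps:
(32153 - 41830)*(-43187 + 9870) = -9677*(-33317) = 322408609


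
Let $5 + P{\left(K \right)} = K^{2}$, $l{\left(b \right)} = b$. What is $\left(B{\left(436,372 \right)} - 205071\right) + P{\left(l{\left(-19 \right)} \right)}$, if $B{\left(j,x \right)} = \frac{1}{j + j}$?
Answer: $- \frac{178511479}{872} \approx -2.0472 \cdot 10^{5}$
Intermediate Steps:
$B{\left(j,x \right)} = \frac{1}{2 j}$
$P{\left(K \right)} = -5 + K^{2}$
$\left(B{\left(436,372 \right)} - 205071\right) + P{\left(l{\left(-19 \right)} \right)} = \left(\frac{1}{2 \cdot 436} - 205071\right) - \left(5 - \left(-19\right)^{2}\right) = \left(\frac{1}{2} \cdot \frac{1}{436} - 205071\right) + \left(-5 + 361\right) = \left(\frac{1}{872} - 205071\right) + 356 = - \frac{178821911}{872} + 356 = - \frac{178511479}{872}$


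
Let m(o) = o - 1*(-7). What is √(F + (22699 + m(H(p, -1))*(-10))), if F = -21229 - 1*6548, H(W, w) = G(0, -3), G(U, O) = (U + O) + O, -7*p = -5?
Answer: 4*I*√318 ≈ 71.33*I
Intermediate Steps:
p = 5/7 (p = -⅐*(-5) = 5/7 ≈ 0.71429)
G(U, O) = U + 2*O (G(U, O) = (O + U) + O = U + 2*O)
H(W, w) = -6 (H(W, w) = 0 + 2*(-3) = 0 - 6 = -6)
m(o) = 7 + o (m(o) = o + 7 = 7 + o)
F = -27777 (F = -21229 - 6548 = -27777)
√(F + (22699 + m(H(p, -1))*(-10))) = √(-27777 + (22699 + (7 - 6)*(-10))) = √(-27777 + (22699 + 1*(-10))) = √(-27777 + (22699 - 10)) = √(-27777 + 22689) = √(-5088) = 4*I*√318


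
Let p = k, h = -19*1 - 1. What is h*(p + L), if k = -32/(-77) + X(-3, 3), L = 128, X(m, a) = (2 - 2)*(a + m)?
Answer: -197760/77 ≈ -2568.3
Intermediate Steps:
X(m, a) = 0 (X(m, a) = 0*(a + m) = 0)
h = -20 (h = -19 - 1 = -20)
k = 32/77 (k = -32/(-77) + 0 = -32*(-1/77) + 0 = 32/77 + 0 = 32/77 ≈ 0.41558)
p = 32/77 ≈ 0.41558
h*(p + L) = -20*(32/77 + 128) = -20*9888/77 = -197760/77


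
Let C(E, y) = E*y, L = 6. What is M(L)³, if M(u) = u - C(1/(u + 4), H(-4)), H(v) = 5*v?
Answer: 512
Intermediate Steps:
M(u) = u + 20/(4 + u) (M(u) = u - 5*(-4)/(u + 4) = u - (-20)/(4 + u) = u + 20/(4 + u))
M(L)³ = ((20 + 6*(4 + 6))/(4 + 6))³ = ((20 + 6*10)/10)³ = ((20 + 60)/10)³ = ((⅒)*80)³ = 8³ = 512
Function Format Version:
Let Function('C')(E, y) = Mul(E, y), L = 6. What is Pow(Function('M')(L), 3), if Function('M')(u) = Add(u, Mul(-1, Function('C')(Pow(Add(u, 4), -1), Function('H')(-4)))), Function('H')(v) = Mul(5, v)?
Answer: 512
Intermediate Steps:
Function('M')(u) = Add(u, Mul(20, Pow(Add(4, u), -1))) (Function('M')(u) = Add(u, Mul(-1, Mul(Pow(Add(u, 4), -1), Mul(5, -4)))) = Add(u, Mul(-1, Mul(Pow(Add(4, u), -1), -20))) = Add(u, Mul(-1, Mul(-20, Pow(Add(4, u), -1)))) = Add(u, Mul(20, Pow(Add(4, u), -1))))
Pow(Function('M')(L), 3) = Pow(Mul(Pow(Add(4, 6), -1), Add(20, Mul(6, Add(4, 6)))), 3) = Pow(Mul(Pow(10, -1), Add(20, Mul(6, 10))), 3) = Pow(Mul(Rational(1, 10), Add(20, 60)), 3) = Pow(Mul(Rational(1, 10), 80), 3) = Pow(8, 3) = 512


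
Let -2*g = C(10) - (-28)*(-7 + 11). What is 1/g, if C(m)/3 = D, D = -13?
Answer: -2/73 ≈ -0.027397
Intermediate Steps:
C(m) = -39 (C(m) = 3*(-13) = -39)
g = -73/2 (g = -(-39 - (-28)*(-7 + 11))/2 = -(-39 - (-28)*4)/2 = -(-39 - 1*(-112))/2 = -(-39 + 112)/2 = -½*73 = -73/2 ≈ -36.500)
1/g = 1/(-73/2) = -2/73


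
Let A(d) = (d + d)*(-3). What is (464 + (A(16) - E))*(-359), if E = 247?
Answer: -43439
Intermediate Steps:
A(d) = -6*d (A(d) = (2*d)*(-3) = -6*d)
(464 + (A(16) - E))*(-359) = (464 + (-6*16 - 1*247))*(-359) = (464 + (-96 - 247))*(-359) = (464 - 343)*(-359) = 121*(-359) = -43439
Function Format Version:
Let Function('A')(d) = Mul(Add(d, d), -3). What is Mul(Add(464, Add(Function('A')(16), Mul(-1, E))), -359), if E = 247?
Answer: -43439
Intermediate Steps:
Function('A')(d) = Mul(-6, d) (Function('A')(d) = Mul(Mul(2, d), -3) = Mul(-6, d))
Mul(Add(464, Add(Function('A')(16), Mul(-1, E))), -359) = Mul(Add(464, Add(Mul(-6, 16), Mul(-1, 247))), -359) = Mul(Add(464, Add(-96, -247)), -359) = Mul(Add(464, -343), -359) = Mul(121, -359) = -43439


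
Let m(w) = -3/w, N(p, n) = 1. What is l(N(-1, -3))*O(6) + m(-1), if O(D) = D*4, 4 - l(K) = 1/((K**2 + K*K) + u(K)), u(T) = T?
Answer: 91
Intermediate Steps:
l(K) = 4 - 1/(K + 2*K**2) (l(K) = 4 - 1/((K**2 + K*K) + K) = 4 - 1/((K**2 + K**2) + K) = 4 - 1/(2*K**2 + K) = 4 - 1/(K + 2*K**2))
O(D) = 4*D
l(N(-1, -3))*O(6) + m(-1) = ((-1 + 4*1 + 8*1**2)/(1*(1 + 2*1)))*(4*6) - 3/(-1) = (1*(-1 + 4 + 8*1)/(1 + 2))*24 - 3*(-1) = (1*(-1 + 4 + 8)/3)*24 + 3 = (1*(1/3)*11)*24 + 3 = (11/3)*24 + 3 = 88 + 3 = 91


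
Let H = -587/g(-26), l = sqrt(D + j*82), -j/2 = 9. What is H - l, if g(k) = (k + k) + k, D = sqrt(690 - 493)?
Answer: 587/78 - sqrt(-1476 + sqrt(197)) ≈ 7.5256 - 38.236*I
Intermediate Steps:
j = -18 (j = -2*9 = -18)
D = sqrt(197) ≈ 14.036
g(k) = 3*k (g(k) = 2*k + k = 3*k)
l = sqrt(-1476 + sqrt(197)) (l = sqrt(sqrt(197) - 18*82) = sqrt(sqrt(197) - 1476) = sqrt(-1476 + sqrt(197)) ≈ 38.236*I)
H = 587/78 (H = -587/(3*(-26)) = -587/(-78) = -587*(-1/78) = 587/78 ≈ 7.5256)
H - l = 587/78 - sqrt(-1476 + sqrt(197))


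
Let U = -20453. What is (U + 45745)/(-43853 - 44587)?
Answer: -6323/22110 ≈ -0.28598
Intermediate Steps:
(U + 45745)/(-43853 - 44587) = (-20453 + 45745)/(-43853 - 44587) = 25292/(-88440) = 25292*(-1/88440) = -6323/22110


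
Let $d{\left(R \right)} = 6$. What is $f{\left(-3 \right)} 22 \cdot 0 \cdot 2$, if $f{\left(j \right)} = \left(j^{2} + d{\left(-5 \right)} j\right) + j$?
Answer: $0$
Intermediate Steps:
$f{\left(j \right)} = j^{2} + 7 j$ ($f{\left(j \right)} = \left(j^{2} + 6 j\right) + j = j^{2} + 7 j$)
$f{\left(-3 \right)} 22 \cdot 0 \cdot 2 = - 3 \left(7 - 3\right) 22 \cdot 0 \cdot 2 = \left(-3\right) 4 \cdot 22 \cdot 0 = \left(-12\right) 22 \cdot 0 = \left(-264\right) 0 = 0$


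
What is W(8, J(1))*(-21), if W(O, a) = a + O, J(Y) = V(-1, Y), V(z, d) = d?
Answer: -189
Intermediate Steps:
J(Y) = Y
W(O, a) = O + a
W(8, J(1))*(-21) = (8 + 1)*(-21) = 9*(-21) = -189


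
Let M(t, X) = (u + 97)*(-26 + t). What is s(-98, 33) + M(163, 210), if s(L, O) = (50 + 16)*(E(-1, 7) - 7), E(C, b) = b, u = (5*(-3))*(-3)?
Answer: 19454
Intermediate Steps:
u = 45 (u = -15*(-3) = 45)
M(t, X) = -3692 + 142*t (M(t, X) = (45 + 97)*(-26 + t) = 142*(-26 + t) = -3692 + 142*t)
s(L, O) = 0 (s(L, O) = (50 + 16)*(7 - 7) = 66*0 = 0)
s(-98, 33) + M(163, 210) = 0 + (-3692 + 142*163) = 0 + (-3692 + 23146) = 0 + 19454 = 19454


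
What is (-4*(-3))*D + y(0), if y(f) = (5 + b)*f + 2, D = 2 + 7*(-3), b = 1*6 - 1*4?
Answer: -226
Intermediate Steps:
b = 2 (b = 6 - 4 = 2)
D = -19 (D = 2 - 21 = -19)
y(f) = 2 + 7*f (y(f) = (5 + 2)*f + 2 = 7*f + 2 = 2 + 7*f)
(-4*(-3))*D + y(0) = -4*(-3)*(-19) + (2 + 7*0) = 12*(-19) + (2 + 0) = -228 + 2 = -226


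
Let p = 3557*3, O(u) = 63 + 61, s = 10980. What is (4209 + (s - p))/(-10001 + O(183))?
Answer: -4518/9877 ≈ -0.45743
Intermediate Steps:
O(u) = 124
p = 10671
(4209 + (s - p))/(-10001 + O(183)) = (4209 + (10980 - 1*10671))/(-10001 + 124) = (4209 + (10980 - 10671))/(-9877) = (4209 + 309)*(-1/9877) = 4518*(-1/9877) = -4518/9877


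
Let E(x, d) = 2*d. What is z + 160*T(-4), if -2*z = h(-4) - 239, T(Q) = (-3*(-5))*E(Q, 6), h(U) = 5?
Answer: 28917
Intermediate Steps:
T(Q) = 180 (T(Q) = (-3*(-5))*(2*6) = 15*12 = 180)
z = 117 (z = -(5 - 239)/2 = -½*(-234) = 117)
z + 160*T(-4) = 117 + 160*180 = 117 + 28800 = 28917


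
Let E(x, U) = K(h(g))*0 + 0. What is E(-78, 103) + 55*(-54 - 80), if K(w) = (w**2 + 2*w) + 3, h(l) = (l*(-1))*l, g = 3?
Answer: -7370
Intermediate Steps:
h(l) = -l**2 (h(l) = (-l)*l = -l**2)
K(w) = 3 + w**2 + 2*w
E(x, U) = 0 (E(x, U) = (3 + (-1*3**2)**2 + 2*(-1*3**2))*0 + 0 = (3 + (-1*9)**2 + 2*(-1*9))*0 + 0 = (3 + (-9)**2 + 2*(-9))*0 + 0 = (3 + 81 - 18)*0 + 0 = 66*0 + 0 = 0 + 0 = 0)
E(-78, 103) + 55*(-54 - 80) = 0 + 55*(-54 - 80) = 0 + 55*(-134) = 0 - 7370 = -7370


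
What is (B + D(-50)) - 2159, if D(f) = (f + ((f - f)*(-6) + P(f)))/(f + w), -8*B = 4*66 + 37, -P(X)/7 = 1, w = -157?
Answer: -1212385/552 ≈ -2196.4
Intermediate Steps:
P(X) = -7 (P(X) = -7*1 = -7)
B = -301/8 (B = -(4*66 + 37)/8 = -(264 + 37)/8 = -⅛*301 = -301/8 ≈ -37.625)
D(f) = (-7 + f)/(-157 + f) (D(f) = (f + ((f - f)*(-6) - 7))/(f - 157) = (f + (0*(-6) - 7))/(-157 + f) = (f + (0 - 7))/(-157 + f) = (f - 7)/(-157 + f) = (-7 + f)/(-157 + f))
(B + D(-50)) - 2159 = (-301/8 + (-7 - 50)/(-157 - 50)) - 2159 = (-301/8 - 57/(-207)) - 2159 = (-301/8 - 1/207*(-57)) - 2159 = (-301/8 + 19/69) - 2159 = -20617/552 - 2159 = -1212385/552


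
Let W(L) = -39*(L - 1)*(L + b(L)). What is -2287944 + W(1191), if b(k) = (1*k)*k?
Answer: -65889265464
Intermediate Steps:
b(k) = k**2 (b(k) = k*k = k**2)
W(L) = -39*(-1 + L)*(L + L**2) (W(L) = -39*(L - 1)*(L + L**2) = -39*(-1 + L)*(L + L**2))
-2287944 + W(1191) = -2287944 + 39*1191*(1 - 1*1191**2) = -2287944 + 39*1191*(1 - 1*1418481) = -2287944 + 39*1191*(1 - 1418481) = -2287944 + 39*1191*(-1418480) = -2287944 - 65886977520 = -65889265464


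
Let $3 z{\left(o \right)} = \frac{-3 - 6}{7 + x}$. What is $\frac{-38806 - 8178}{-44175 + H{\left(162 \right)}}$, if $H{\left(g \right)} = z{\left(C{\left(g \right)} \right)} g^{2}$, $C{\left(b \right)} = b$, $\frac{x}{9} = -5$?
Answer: $\frac{892696}{799959} \approx 1.1159$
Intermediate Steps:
$x = -45$ ($x = 9 \left(-5\right) = -45$)
$z{\left(o \right)} = \frac{3}{38}$ ($z{\left(o \right)} = \frac{\left(-3 - 6\right) \frac{1}{7 - 45}}{3} = \frac{\left(-9\right) \frac{1}{-38}}{3} = \frac{\left(-9\right) \left(- \frac{1}{38}\right)}{3} = \frac{1}{3} \cdot \frac{9}{38} = \frac{3}{38}$)
$H{\left(g \right)} = \frac{3 g^{2}}{38}$
$\frac{-38806 - 8178}{-44175 + H{\left(162 \right)}} = \frac{-38806 - 8178}{-44175 + \frac{3 \cdot 162^{2}}{38}} = - \frac{46984}{-44175 + \frac{3}{38} \cdot 26244} = - \frac{46984}{-44175 + \frac{39366}{19}} = - \frac{46984}{- \frac{799959}{19}} = \left(-46984\right) \left(- \frac{19}{799959}\right) = \frac{892696}{799959}$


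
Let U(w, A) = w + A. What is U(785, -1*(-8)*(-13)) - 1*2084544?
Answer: -2083863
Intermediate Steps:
U(w, A) = A + w
U(785, -1*(-8)*(-13)) - 1*2084544 = (-1*(-8)*(-13) + 785) - 1*2084544 = (8*(-13) + 785) - 2084544 = (-104 + 785) - 2084544 = 681 - 2084544 = -2083863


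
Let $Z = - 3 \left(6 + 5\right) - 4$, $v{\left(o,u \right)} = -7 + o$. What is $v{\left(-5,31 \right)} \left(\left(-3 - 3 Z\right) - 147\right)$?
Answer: $468$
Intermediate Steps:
$Z = -37$ ($Z = \left(-3\right) 11 - 4 = -33 - 4 = -37$)
$v{\left(-5,31 \right)} \left(\left(-3 - 3 Z\right) - 147\right) = \left(-7 - 5\right) \left(\left(-3 - -111\right) - 147\right) = - 12 \left(\left(-3 + 111\right) - 147\right) = - 12 \left(108 - 147\right) = \left(-12\right) \left(-39\right) = 468$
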